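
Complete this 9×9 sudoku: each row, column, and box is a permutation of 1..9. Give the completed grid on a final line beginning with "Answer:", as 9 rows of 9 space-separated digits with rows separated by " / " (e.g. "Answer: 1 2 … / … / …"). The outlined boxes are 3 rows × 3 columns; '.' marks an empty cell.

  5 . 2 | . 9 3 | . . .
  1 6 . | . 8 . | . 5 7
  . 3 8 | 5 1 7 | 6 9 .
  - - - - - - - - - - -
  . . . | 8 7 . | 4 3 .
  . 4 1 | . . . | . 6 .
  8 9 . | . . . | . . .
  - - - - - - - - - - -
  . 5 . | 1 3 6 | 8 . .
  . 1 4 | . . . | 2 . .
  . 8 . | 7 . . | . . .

Step 1. [r6c8∈{1,2,7}] r6c8 is the only open cell in col 8 admitting 2. So r6c8=2.
Step 2. [r8c5∈{5}] nothing but 5 survives at r8c5 ⇒ r8c5=5.
Step 3. [r7c1∈{2,7,9}] 2 has one home in row 7: r7c1 ⇒ r7c1=2.
Step 4. [r8c4∈{9}] only 9 remains possible at r8c4 ⇒ r8c4=9.
Step 5. [r9c1∈{3,6,9}] 9 has one home in col 1: r9c1. So r9c1=9.
Step 6. [r5c7∈{5,7,9}] across col 7, 9 lands solely at r5c7 ⇒ r5c7=9.
Step 7. [r1c7∈{1}] r1c7 has the single candidate 1. So r1c7=1.
Step 8. [r5c5∈{2}] r5c5 is down to just 2 ⇒ r5c5=2.
Step 9. [r9c5∈{4}] r9c5 is down to just 4 ⇒ r9c5=4.
Step 10. [r4c1∈{6}] only 6 remains possible at r4c1, so r4c1=6.
Step 11. [r4c3∈{5}] r4c3 is down to just 5. So r4c3=5.
Step 12. [r5c1∈{3,7}] across row 5, 7 lands solely at r5c1, so r5c1=7.
Step 13. [r4c9∈{1}] r4c9 has the single candidate 1, so r4c9=1.
Step 14. [r6c9∈{5}] r6c9 is down to just 5. So r6c9=5.
Step 15. [r2c4∈{2,4}] 2 has one home in col 4: r2c4, so r2c4=2.
Step 16. [r6c3∈{3}] nothing but 3 survives at r6c3 ⇒ r6c3=3.
Step 17. [r2c6∈{4}] nothing but 4 survives at r2c6, so r2c6=4.
Step 18. [r1c8∈{4,8}] in col 8, 8 fits only at r1c8. So r1c8=8.
Step 19. [r7c8∈{4,7}] across col 8, 4 lands solely at r7c8 ⇒ r7c8=4.
Step 20. [r8c9∈{3,6}] r8c9 is the only open cell in row 8 admitting 6 ⇒ r8c9=6.
Step 21. [r9c9∈{3}] r9c9 has the single candidate 3, so r9c9=3.
Step 22. [r1c4∈{6}] r1c4 has the single candidate 6. So r1c4=6.
Step 23. [r1c9∈{4}] r1c9 is down to just 4 ⇒ r1c9=4.
Step 24. [r5c6∈{5}] r5c6's peers cover all but 5, so r5c6=5.
Step 25. [r8c6∈{8}] r8c6 is down to just 8 ⇒ r8c6=8.
Step 26. [r3c9∈{2}] nothing but 2 survives at r3c9 ⇒ r3c9=2.
Step 27. [r7c3∈{7}] only 7 remains possible at r7c3. So r7c3=7.
Step 28. [r8c1∈{3}] only 3 remains possible at r8c1. So r8c1=3.
Step 29. [r1c2∈{7}] r1c2 has the single candidate 7, so r1c2=7.
Step 30. [r6c5∈{6}] r6c5's peers cover all but 6, so r6c5=6.
Step 31. [r6c7∈{7}] r6c7 is down to just 7 ⇒ r6c7=7.
Step 32. [r4c2∈{2}] r4c2 is down to just 2 ⇒ r4c2=2.
Step 33. [r4c6∈{9}] r4c6 is down to just 9. So r4c6=9.
Step 34. [r5c4∈{3}] r5c4 is down to just 3. So r5c4=3.
Step 35. [r6c4∈{4}] r6c4 is down to just 4. So r6c4=4.
Step 36. [r2c3∈{9}] r2c3 is down to just 9 ⇒ r2c3=9.
Step 37. [r9c6∈{2}] r9c6's peers cover all but 2. So r9c6=2.
Step 38. [r5c9∈{8}] nothing but 8 survives at r5c9, so r5c9=8.
Step 39. [r6c6∈{1}] only 1 remains possible at r6c6. So r6c6=1.
Step 40. [r8c8∈{7}] r8c8 is down to just 7, so r8c8=7.
Step 41. [r2c7∈{3}] r2c7 is down to just 3 ⇒ r2c7=3.
Step 42. [r3c1∈{4}] only 4 remains possible at r3c1, so r3c1=4.
Step 43. [r9c3∈{6}] nothing but 6 survives at r9c3 ⇒ r9c3=6.
Step 44. [r9c7∈{5}] nothing but 5 survives at r9c7. So r9c7=5.
Step 45. [r9c8∈{1}] r9c8 is down to just 1 ⇒ r9c8=1.
Step 46. [r7c9∈{9}] nothing but 9 survives at r7c9, so r7c9=9.

Answer: 5 7 2 6 9 3 1 8 4 / 1 6 9 2 8 4 3 5 7 / 4 3 8 5 1 7 6 9 2 / 6 2 5 8 7 9 4 3 1 / 7 4 1 3 2 5 9 6 8 / 8 9 3 4 6 1 7 2 5 / 2 5 7 1 3 6 8 4 9 / 3 1 4 9 5 8 2 7 6 / 9 8 6 7 4 2 5 1 3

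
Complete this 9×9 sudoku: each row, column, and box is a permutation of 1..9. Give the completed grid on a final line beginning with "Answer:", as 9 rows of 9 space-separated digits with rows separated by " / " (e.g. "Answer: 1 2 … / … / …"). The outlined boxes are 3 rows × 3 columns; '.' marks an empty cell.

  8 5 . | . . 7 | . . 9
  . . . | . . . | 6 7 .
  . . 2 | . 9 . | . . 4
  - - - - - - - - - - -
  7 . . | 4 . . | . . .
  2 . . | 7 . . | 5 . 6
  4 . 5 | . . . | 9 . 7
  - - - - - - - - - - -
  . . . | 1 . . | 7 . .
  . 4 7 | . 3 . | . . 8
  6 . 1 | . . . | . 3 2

Step 1. [r7c9∈{5}] r7c9 is down to just 5. So r7c9=5.
Step 2. [r7c2∈{2,3,8,9}] in col 2, 2 fits only at r7c2. So r7c2=2.
Step 3. [r8c7∈{1}] only 1 remains possible at r8c7. So r8c7=1.
Step 4. [r3c8∈{1,5,8}] across col 8, 5 lands solely at r3c8. So r3c8=5.
Step 5. [r3c7∈{3,8}] in box 3, 8 fits only at r3c7. So r3c7=8.
Step 6. [r9c5∈{4,5,7,8}] r9c5 is the only open cell in row 9 admitting 7, so r9c5=7.
Step 7. [r8c1∈{5,9}] col 1 places 5 nowhere but r8c1, so r8c1=5.
Step 8. [r5c8∈{1,4,8}] in row 5, 4 fits only at r5c8 ⇒ r5c8=4.
Step 9. [r3c2∈{1,3,6,7}] across row 3, 7 lands solely at r3c2, so r3c2=7.
Step 10. [r1c3∈{3,4,6}] 6 has one home in box 1: r1c3. So r1c3=6.
Step 11. [r1c5∈{1,2,4}] 4 has one home in row 1: r1c5 ⇒ r1c5=4.
Step 12. [r1c8∈{1,2}] in row 1, 1 fits only at r1c8 ⇒ r1c8=1.
Step 13. [r2c9∈{3}] r2c9 is down to just 3, so r2c9=3.
Step 14. [r1c4∈{2,3}] r1c4 is the only open cell in row 1 admitting 3, so r1c4=3.
Step 15. [r4c7∈{2,3}] 3 has one home in col 7: r4c7, so r4c7=3.
Step 16. [r7c6∈{4,6,8,9}] across row 7, 4 lands solely at r7c6, so r7c6=4.
Step 17. [r4c9∈{1}] r4c9 has the single candidate 1. So r4c9=1.
Step 18. [r3c4∈{6}] r3c4's peers cover all but 6, so r3c4=6.
Step 19. [r3c6∈{1}] r3c6 is down to just 1. So r3c6=1.
Step 20. [r2c1∈{1,9}] col 1 places 1 nowhere but r2c1 ⇒ r2c1=1.
Step 21. [r2c2∈{9}] only 9 remains possible at r2c2. So r2c2=9.
Step 22. [r9c2∈{8}] only 8 remains possible at r9c2. So r9c2=8.
Step 23. [r7c5∈{6,8}] row 7 places 8 nowhere but r7c5, so r7c5=8.
Step 24. [r8c6∈{2,6,9}] r8c6 is the only open cell in box 8 admitting 6, so r8c6=6.
Step 25. [r7c1∈{3,9}] across col 1, 9 lands solely at r7c1. So r7c1=9.
Step 26. [r8c4∈{2,9}] row 8 places 2 nowhere but r8c4. So r8c4=2.
Step 27. [r6c4∈{8}] r6c4's peers cover all but 8. So r6c4=8.
Step 28. [r5c3∈{3,8,9}] in row 5, 8 fits only at r5c3. So r5c3=8.
Step 29. [r2c4∈{5}] r2c4 has the single candidate 5 ⇒ r2c4=5.
Step 30. [r4c5∈{2,5,6}] across col 5, 5 lands solely at r4c5 ⇒ r4c5=5.
Step 31. [r6c8∈{2}] only 2 remains possible at r6c8. So r6c8=2.
Step 32. [r5c6∈{3,9}] in row 5, 9 fits only at r5c6, so r5c6=9.
Step 33. [r5c2∈{1,3}] r5c2 is the only open cell in row 5 admitting 3, so r5c2=3.
Step 34. [r6c5∈{1,6}] col 5 places 6 nowhere but r6c5 ⇒ r6c5=6.
Step 35. [r4c6∈{2}] r4c6 has the single candidate 2. So r4c6=2.
Step 36. [r6c6∈{3}] nothing but 3 survives at r6c6. So r6c6=3.
Step 37. [r9c4∈{9}] only 9 remains possible at r9c4. So r9c4=9.
Step 38. [r6c2∈{1}] only 1 remains possible at r6c2. So r6c2=1.
Step 39. [r8c8∈{9}] r8c8 is down to just 9. So r8c8=9.
Step 40. [r5c5∈{1}] r5c5 is down to just 1 ⇒ r5c5=1.
Step 41. [r4c2∈{6}] only 6 remains possible at r4c2, so r4c2=6.
Step 42. [r4c3∈{9}] r4c3 is down to just 9, so r4c3=9.
Step 43. [r9c7∈{4}] only 4 remains possible at r9c7, so r9c7=4.
Step 44. [r2c5∈{2}] r2c5 is down to just 2. So r2c5=2.
Step 45. [r9c6∈{5}] r9c6 is down to just 5, so r9c6=5.
Step 46. [r1c7∈{2}] only 2 remains possible at r1c7, so r1c7=2.
Step 47. [r2c3∈{4}] r2c3 has the single candidate 4. So r2c3=4.
Step 48. [r4c8∈{8}] nothing but 8 survives at r4c8. So r4c8=8.
Step 49. [r7c8∈{6}] r7c8 is down to just 6. So r7c8=6.
Step 50. [r3c1∈{3}] r3c1 is down to just 3. So r3c1=3.
Step 51. [r7c3∈{3}] r7c3's peers cover all but 3 ⇒ r7c3=3.
Step 52. [r2c6∈{8}] only 8 remains possible at r2c6, so r2c6=8.

Answer: 8 5 6 3 4 7 2 1 9 / 1 9 4 5 2 8 6 7 3 / 3 7 2 6 9 1 8 5 4 / 7 6 9 4 5 2 3 8 1 / 2 3 8 7 1 9 5 4 6 / 4 1 5 8 6 3 9 2 7 / 9 2 3 1 8 4 7 6 5 / 5 4 7 2 3 6 1 9 8 / 6 8 1 9 7 5 4 3 2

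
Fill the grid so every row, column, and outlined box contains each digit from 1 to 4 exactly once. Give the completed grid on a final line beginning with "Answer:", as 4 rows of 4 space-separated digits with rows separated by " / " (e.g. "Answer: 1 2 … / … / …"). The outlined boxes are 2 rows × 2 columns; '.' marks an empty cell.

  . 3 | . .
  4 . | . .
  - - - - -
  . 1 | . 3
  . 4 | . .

Step 1. [r1c1∈{1,2}] across col 1, 1 lands solely at r1c1 ⇒ r1c1=1.
Step 2. [r2c2∈{2}] nothing but 2 survives at r2c2 ⇒ r2c2=2.
Step 3. [r3c1∈{2}] only 2 remains possible at r3c1 ⇒ r3c1=2.
Step 4. [r2c4∈{1}] only 1 remains possible at r2c4. So r2c4=1.
Step 5. [r1c4∈{2,4}] r1c4 is the only open cell in col 4 admitting 4 ⇒ r1c4=4.
Step 6. [r4c4∈{2}] r4c4's peers cover all but 2. So r4c4=2.
Step 7. [r2c3∈{3}] r2c3's peers cover all but 3. So r2c3=3.
Step 8. [r1c3∈{2}] r1c3's peers cover all but 2, so r1c3=2.
Step 9. [r4c1∈{3}] r4c1's peers cover all but 3, so r4c1=3.
Step 10. [r3c3∈{4}] r3c3 is down to just 4 ⇒ r3c3=4.
Step 11. [r4c3∈{1}] only 1 remains possible at r4c3, so r4c3=1.

Answer: 1 3 2 4 / 4 2 3 1 / 2 1 4 3 / 3 4 1 2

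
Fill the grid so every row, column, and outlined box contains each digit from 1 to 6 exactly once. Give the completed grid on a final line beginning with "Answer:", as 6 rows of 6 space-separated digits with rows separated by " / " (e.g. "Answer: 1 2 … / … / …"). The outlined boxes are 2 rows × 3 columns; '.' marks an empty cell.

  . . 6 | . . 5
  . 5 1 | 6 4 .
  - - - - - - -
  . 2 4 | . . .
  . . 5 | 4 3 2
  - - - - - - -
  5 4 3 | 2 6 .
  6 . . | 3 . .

Step 1. [r5c6∈{1}] nothing but 1 survives at r5c6, so r5c6=1.
Step 2. [r3c1∈{1,3}] 3 has one home in row 3: r3c1. So r3c1=3.
Step 3. [r3c4∈{1,5}] r3c4 is the only open cell in col 4 admitting 5. So r3c4=5.
Step 4. [r1c5∈{1,2}] r1c5 is the only open cell in col 5 admitting 2, so r1c5=2.
Step 5. [r6c2∈{1}] r6c2 is down to just 1. So r6c2=1.
Step 6. [r1c2∈{3}] only 3 remains possible at r1c2 ⇒ r1c2=3.
Step 7. [r3c5∈{1}] r3c5 is down to just 1 ⇒ r3c5=1.
Step 8. [r3c6∈{6}] r3c6's peers cover all but 6, so r3c6=6.
Step 9. [r4c1∈{1}] r4c1 is down to just 1. So r4c1=1.
Step 10. [r2c6∈{3}] nothing but 3 survives at r2c6. So r2c6=3.
Step 11. [r6c5∈{5}] r6c5's peers cover all but 5, so r6c5=5.
Step 12. [r6c3∈{2}] nothing but 2 survives at r6c3 ⇒ r6c3=2.
Step 13. [r4c2∈{6}] r4c2 has the single candidate 6. So r4c2=6.
Step 14. [r1c1∈{4}] r1c1's peers cover all but 4. So r1c1=4.
Step 15. [r6c6∈{4}] r6c6 is down to just 4. So r6c6=4.
Step 16. [r1c4∈{1}] only 1 remains possible at r1c4. So r1c4=1.
Step 17. [r2c1∈{2}] r2c1 has the single candidate 2, so r2c1=2.

Answer: 4 3 6 1 2 5 / 2 5 1 6 4 3 / 3 2 4 5 1 6 / 1 6 5 4 3 2 / 5 4 3 2 6 1 / 6 1 2 3 5 4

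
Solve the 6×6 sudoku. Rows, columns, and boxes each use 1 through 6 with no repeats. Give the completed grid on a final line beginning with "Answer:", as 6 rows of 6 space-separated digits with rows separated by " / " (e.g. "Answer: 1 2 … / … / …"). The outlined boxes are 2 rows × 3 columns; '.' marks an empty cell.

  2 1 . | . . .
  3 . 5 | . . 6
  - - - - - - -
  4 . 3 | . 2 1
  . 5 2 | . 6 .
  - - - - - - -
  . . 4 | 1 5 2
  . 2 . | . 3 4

Step 1. [r5c1∈{6}] r5c1 has the single candidate 6. So r5c1=6.
Step 2. [r1c5∈{4}] nothing but 4 survives at r1c5, so r1c5=4.
Step 3. [r4c6∈{3}] only 3 remains possible at r4c6. So r4c6=3.
Step 4. [r6c3∈{1}] r6c3's peers cover all but 1 ⇒ r6c3=1.
Step 5. [r1c6∈{5}] r1c6 has the single candidate 5 ⇒ r1c6=5.
Step 6. [r6c1∈{5}] r6c1 is down to just 5 ⇒ r6c1=5.
Step 7. [r4c4∈{4}] r4c4 has the single candidate 4, so r4c4=4.
Step 8. [r6c4∈{6}] r6c4's peers cover all but 6, so r6c4=6.
Step 9. [r4c1∈{1}] nothing but 1 survives at r4c1 ⇒ r4c1=1.
Step 10. [r1c4∈{3}] only 3 remains possible at r1c4, so r1c4=3.
Step 11. [r5c2∈{3}] nothing but 3 survives at r5c2, so r5c2=3.
Step 12. [r3c2∈{6}] r3c2 has the single candidate 6, so r3c2=6.
Step 13. [r2c2∈{4}] nothing but 4 survives at r2c2 ⇒ r2c2=4.
Step 14. [r3c4∈{5}] r3c4's peers cover all but 5. So r3c4=5.
Step 15. [r1c3∈{6}] r1c3 is down to just 6, so r1c3=6.
Step 16. [r2c5∈{1}] r2c5's peers cover all but 1, so r2c5=1.
Step 17. [r2c4∈{2}] only 2 remains possible at r2c4. So r2c4=2.

Answer: 2 1 6 3 4 5 / 3 4 5 2 1 6 / 4 6 3 5 2 1 / 1 5 2 4 6 3 / 6 3 4 1 5 2 / 5 2 1 6 3 4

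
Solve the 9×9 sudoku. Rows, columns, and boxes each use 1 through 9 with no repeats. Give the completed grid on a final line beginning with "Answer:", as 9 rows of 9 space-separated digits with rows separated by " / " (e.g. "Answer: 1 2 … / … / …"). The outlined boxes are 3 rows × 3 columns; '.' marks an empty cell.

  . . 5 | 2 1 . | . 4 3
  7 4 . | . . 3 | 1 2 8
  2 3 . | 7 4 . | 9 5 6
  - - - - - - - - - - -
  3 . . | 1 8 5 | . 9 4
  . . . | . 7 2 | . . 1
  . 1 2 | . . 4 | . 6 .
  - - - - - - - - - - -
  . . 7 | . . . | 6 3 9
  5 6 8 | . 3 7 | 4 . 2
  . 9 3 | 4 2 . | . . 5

Step 1. [r2c5∈{5,6,9}] r2c5 is the only open cell in col 5 admitting 6. So r2c5=6.
Step 2. [r5c8∈{8}] only 8 remains possible at r5c8. So r5c8=8.
Step 3. [r5c4∈{3,6,9}] col 4 places 6 nowhere but r5c4 ⇒ r5c4=6.
Step 4. [r1c6∈{8,9}] r1c6 is the only open cell in col 6 admitting 9. So r1c6=9.
Step 5. [r7c4∈{5,8}] in col 4, 8 fits only at r7c4. So r7c4=8.
Step 6. [r6c7∈{3,5,7}] 5 has one home in row 6: r6c7, so r6c7=5.
Step 7. [r9c1∈{1}] r9c1 has the single candidate 1. So r9c1=1.
Step 8. [r6c1∈{8,9}] row 6 places 8 nowhere but r6c1 ⇒ r6c1=8.
Step 9. [r5c1∈{4,9}] r5c1 is the only open cell in col 1 admitting 9. So r5c1=9.
Step 10. [r1c7∈{7}] only 7 remains possible at r1c7 ⇒ r1c7=7.
Step 11. [r8c4∈{9}] r8c4's peers cover all but 9. So r8c4=9.
Step 12. [r2c3∈{9}] nothing but 9 survives at r2c3. So r2c3=9.
Step 13. [r9c8∈{7}] r9c8's peers cover all but 7 ⇒ r9c8=7.
Step 14. [r1c2∈{8}] r1c2 is down to just 8 ⇒ r1c2=8.
Step 15. [r7c2∈{2}] nothing but 2 survives at r7c2, so r7c2=2.
Step 16. [r9c6∈{6}] r9c6's peers cover all but 6, so r9c6=6.
Step 17. [r7c6∈{1}] r7c6 has the single candidate 1. So r7c6=1.
Step 18. [r5c7∈{3}] r5c7 is down to just 3 ⇒ r5c7=3.
Step 19. [r1c1∈{6}] only 6 remains possible at r1c1 ⇒ r1c1=6.
Step 20. [r7c5∈{5}] nothing but 5 survives at r7c5. So r7c5=5.
Step 21. [r6c9∈{7}] r6c9's peers cover all but 7, so r6c9=7.
Step 22. [r7c1∈{4}] r7c1's peers cover all but 4, so r7c1=4.
Step 23. [r4c7∈{2}] r4c7 is down to just 2. So r4c7=2.
Step 24. [r2c4∈{5}] r2c4 is down to just 5, so r2c4=5.
Step 25. [r6c4∈{3}] r6c4 has the single candidate 3 ⇒ r6c4=3.
Step 26. [r5c3∈{4}] only 4 remains possible at r5c3. So r5c3=4.
Step 27. [r4c2∈{7}] r4c2 is down to just 7. So r4c2=7.
Step 28. [r4c3∈{6}] r4c3 is down to just 6 ⇒ r4c3=6.
Step 29. [r8c8∈{1}] r8c8 is down to just 1. So r8c8=1.
Step 30. [r9c7∈{8}] r9c7's peers cover all but 8, so r9c7=8.
Step 31. [r5c2∈{5}] nothing but 5 survives at r5c2. So r5c2=5.
Step 32. [r6c5∈{9}] r6c5 has the single candidate 9, so r6c5=9.
Step 33. [r3c3∈{1}] only 1 remains possible at r3c3 ⇒ r3c3=1.
Step 34. [r3c6∈{8}] r3c6's peers cover all but 8, so r3c6=8.

Answer: 6 8 5 2 1 9 7 4 3 / 7 4 9 5 6 3 1 2 8 / 2 3 1 7 4 8 9 5 6 / 3 7 6 1 8 5 2 9 4 / 9 5 4 6 7 2 3 8 1 / 8 1 2 3 9 4 5 6 7 / 4 2 7 8 5 1 6 3 9 / 5 6 8 9 3 7 4 1 2 / 1 9 3 4 2 6 8 7 5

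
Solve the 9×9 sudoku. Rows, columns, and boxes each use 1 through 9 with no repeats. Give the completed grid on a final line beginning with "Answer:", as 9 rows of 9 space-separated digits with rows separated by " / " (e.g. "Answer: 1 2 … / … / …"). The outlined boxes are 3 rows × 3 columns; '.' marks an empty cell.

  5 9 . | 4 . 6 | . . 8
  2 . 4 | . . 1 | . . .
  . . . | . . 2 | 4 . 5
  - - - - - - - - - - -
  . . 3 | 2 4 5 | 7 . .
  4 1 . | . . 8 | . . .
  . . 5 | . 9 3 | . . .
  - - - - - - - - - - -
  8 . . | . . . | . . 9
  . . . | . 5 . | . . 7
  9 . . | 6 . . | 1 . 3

Step 1. [r4c1∈{6}] nothing but 6 survives at r4c1. So r4c1=6.
Step 2. [r3c3∈{1,6,7,8}] across col 3, 8 lands solely at r3c3. So r3c3=8.
Step 3. [r2c9∈{6}] only 6 remains possible at r2c9, so r2c9=6.
Step 4. [r5c9∈{2}] r5c9 has the single candidate 2 ⇒ r5c9=2.
Step 5. [r5c4∈{7}] r5c4 is down to just 7, so r5c4=7.
Step 6. [r7c5∈{1,2,3,7}] in col 5, 1 fits only at r7c5 ⇒ r7c5=1.
Step 7. [r4c8∈{1,8,9}] in row 4, 9 fits only at r4c8, so r4c8=9.
Step 8. [r9c5∈{2,7,8}] col 5 places 2 nowhere but r9c5, so r9c5=2.
Step 9. [r9c3∈{7}] only 7 remains possible at r9c3 ⇒ r9c3=7.
Step 10. [r9c8∈{4,5,8}] in row 9, 8 fits only at r9c8 ⇒ r9c8=8.
Step 11. [r7c4∈{3}] only 3 remains possible at r7c4. So r7c4=3.
Step 12. [r3c2∈{3,6,7}] in row 3, 6 fits only at r3c2. So r3c2=6.
Step 13. [r6c2∈{2,7,8}] across row 6, 2 lands solely at r6c2, so r6c2=2.
Step 14. [r2c2∈{3,7}] r2c2 is the only open cell in col 2 admitting 7. So r2c2=7.
Step 15. [r2c8∈{3}] r2c8 is down to just 3 ⇒ r2c8=3.
Step 16. [r1c7∈{2}] r1c7 is down to just 2 ⇒ r1c7=2.
Step 17. [r8c7∈{6}] r8c7's peers cover all but 6 ⇒ r8c7=6.
Step 18. [r3c1∈{1,3}] box 1 places 3 nowhere but r3c1 ⇒ r3c1=3.
Step 19. [r6c8∈{1,4,6}] in row 6, 6 fits only at r6c8 ⇒ r6c8=6.
Step 20. [r7c7∈{5}] r7c7 is down to just 5. So r7c7=5.
Step 21. [r7c2∈{4}] nothing but 4 survives at r7c2, so r7c2=4.
Step 22. [r3c4∈{9}] r3c4 has the single candidate 9 ⇒ r3c4=9.
Step 23. [r3c8∈{1,7}] 1 has one home in row 3: r3c8. So r3c8=1.
Step 24. [r8c8∈{2,4}] col 8 places 4 nowhere but r8c8 ⇒ r8c8=4.
Step 25. [r8c3∈{1,2}] r8c3 is the only open cell in row 8 admitting 2. So r8c3=2.
Step 26. [r1c8∈{7}] only 7 remains possible at r1c8. So r1c8=7.
Step 27. [r2c5∈{8}] r2c5's peers cover all but 8, so r2c5=8.
Step 28. [r6c4∈{1}] r6c4 is down to just 1. So r6c4=1.
Step 29. [r7c6∈{7}] nothing but 7 survives at r7c6. So r7c6=7.
Step 30. [r4c9∈{1}] only 1 remains possible at r4c9, so r4c9=1.
Step 31. [r6c9∈{4}] r6c9's peers cover all but 4, so r6c9=4.
Step 32. [r7c8∈{2}] r7c8 has the single candidate 2, so r7c8=2.
Step 33. [r8c2∈{3}] nothing but 3 survives at r8c2 ⇒ r8c2=3.
Step 34. [r2c7∈{9}] r2c7 is down to just 9 ⇒ r2c7=9.
Step 35. [r6c1∈{7}] only 7 remains possible at r6c1, so r6c1=7.
Step 36. [r9c2∈{5}] nothing but 5 survives at r9c2 ⇒ r9c2=5.
Step 37. [r5c8∈{5}] nothing but 5 survives at r5c8. So r5c8=5.
Step 38. [r7c3∈{6}] nothing but 6 survives at r7c3. So r7c3=6.
Step 39. [r2c4∈{5}] nothing but 5 survives at r2c4 ⇒ r2c4=5.
Step 40. [r1c3∈{1}] r1c3 is down to just 1. So r1c3=1.
Step 41. [r5c5∈{6}] nothing but 6 survives at r5c5 ⇒ r5c5=6.
Step 42. [r4c2∈{8}] only 8 remains possible at r4c2, so r4c2=8.
Step 43. [r9c6∈{4}] nothing but 4 survives at r9c6. So r9c6=4.
Step 44. [r5c3∈{9}] only 9 remains possible at r5c3, so r5c3=9.
Step 45. [r5c7∈{3}] r5c7 has the single candidate 3. So r5c7=3.
Step 46. [r3c5∈{7}] r3c5 is down to just 7 ⇒ r3c5=7.
Step 47. [r8c6∈{9}] nothing but 9 survives at r8c6, so r8c6=9.
Step 48. [r8c4∈{8}] r8c4 has the single candidate 8, so r8c4=8.
Step 49. [r1c5∈{3}] r1c5 is down to just 3 ⇒ r1c5=3.
Step 50. [r6c7∈{8}] only 8 remains possible at r6c7. So r6c7=8.
Step 51. [r8c1∈{1}] r8c1 is down to just 1 ⇒ r8c1=1.

Answer: 5 9 1 4 3 6 2 7 8 / 2 7 4 5 8 1 9 3 6 / 3 6 8 9 7 2 4 1 5 / 6 8 3 2 4 5 7 9 1 / 4 1 9 7 6 8 3 5 2 / 7 2 5 1 9 3 8 6 4 / 8 4 6 3 1 7 5 2 9 / 1 3 2 8 5 9 6 4 7 / 9 5 7 6 2 4 1 8 3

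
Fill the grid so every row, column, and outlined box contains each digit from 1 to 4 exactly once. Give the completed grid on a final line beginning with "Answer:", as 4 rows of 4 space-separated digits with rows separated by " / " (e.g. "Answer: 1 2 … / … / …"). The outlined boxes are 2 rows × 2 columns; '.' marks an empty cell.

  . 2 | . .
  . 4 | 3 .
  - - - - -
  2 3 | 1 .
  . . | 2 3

Step 1. [r2c1∈{1}] r2c1 has the single candidate 1 ⇒ r2c1=1.
Step 2. [r1c4∈{1,4}] 1 has one home in row 1: r1c4, so r1c4=1.
Step 3. [r4c2∈{1}] r4c2 is down to just 1. So r4c2=1.
Step 4. [r3c4∈{4}] nothing but 4 survives at r3c4. So r3c4=4.
Step 5. [r2c4∈{2}] r2c4's peers cover all but 2. So r2c4=2.
Step 6. [r4c1∈{4}] only 4 remains possible at r4c1. So r4c1=4.
Step 7. [r1c3∈{4}] only 4 remains possible at r1c3 ⇒ r1c3=4.
Step 8. [r1c1∈{3}] r1c1 has the single candidate 3, so r1c1=3.

Answer: 3 2 4 1 / 1 4 3 2 / 2 3 1 4 / 4 1 2 3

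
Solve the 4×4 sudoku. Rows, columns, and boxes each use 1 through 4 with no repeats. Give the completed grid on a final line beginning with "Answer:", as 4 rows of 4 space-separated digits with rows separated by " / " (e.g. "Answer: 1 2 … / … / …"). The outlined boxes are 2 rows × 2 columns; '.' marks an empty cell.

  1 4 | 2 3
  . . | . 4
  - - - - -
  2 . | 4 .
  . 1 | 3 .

Step 1. [r2c1∈{3}] nothing but 3 survives at r2c1. So r2c1=3.
Step 2. [r3c2∈{3}] r3c2 is down to just 3, so r3c2=3.
Step 3. [r3c4∈{1}] r3c4 has the single candidate 1 ⇒ r3c4=1.
Step 4. [r4c1∈{4}] r4c1 has the single candidate 4. So r4c1=4.
Step 5. [r2c3∈{1}] r2c3 is down to just 1. So r2c3=1.
Step 6. [r4c4∈{2}] r4c4 is down to just 2, so r4c4=2.
Step 7. [r2c2∈{2}] r2c2's peers cover all but 2, so r2c2=2.

Answer: 1 4 2 3 / 3 2 1 4 / 2 3 4 1 / 4 1 3 2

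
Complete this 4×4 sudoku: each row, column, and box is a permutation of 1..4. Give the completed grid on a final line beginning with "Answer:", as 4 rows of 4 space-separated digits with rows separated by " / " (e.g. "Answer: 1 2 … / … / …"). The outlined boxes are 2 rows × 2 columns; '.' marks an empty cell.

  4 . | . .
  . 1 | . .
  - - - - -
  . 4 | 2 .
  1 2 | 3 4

Step 1. [r1c4∈{1,2,3}] across row 1, 2 lands solely at r1c4 ⇒ r1c4=2.
Step 2. [r2c1∈{2,3}] across row 2, 2 lands solely at r2c1, so r2c1=2.
Step 3. [r1c2∈{3}] r1c2 has the single candidate 3. So r1c2=3.
Step 4. [r3c1∈{3}] r3c1 has the single candidate 3, so r3c1=3.
Step 5. [r3c4∈{1}] nothing but 1 survives at r3c4, so r3c4=1.
Step 6. [r1c3∈{1}] r1c3's peers cover all but 1, so r1c3=1.
Step 7. [r2c3∈{4}] r2c3's peers cover all but 4, so r2c3=4.
Step 8. [r2c4∈{3}] r2c4's peers cover all but 3. So r2c4=3.

Answer: 4 3 1 2 / 2 1 4 3 / 3 4 2 1 / 1 2 3 4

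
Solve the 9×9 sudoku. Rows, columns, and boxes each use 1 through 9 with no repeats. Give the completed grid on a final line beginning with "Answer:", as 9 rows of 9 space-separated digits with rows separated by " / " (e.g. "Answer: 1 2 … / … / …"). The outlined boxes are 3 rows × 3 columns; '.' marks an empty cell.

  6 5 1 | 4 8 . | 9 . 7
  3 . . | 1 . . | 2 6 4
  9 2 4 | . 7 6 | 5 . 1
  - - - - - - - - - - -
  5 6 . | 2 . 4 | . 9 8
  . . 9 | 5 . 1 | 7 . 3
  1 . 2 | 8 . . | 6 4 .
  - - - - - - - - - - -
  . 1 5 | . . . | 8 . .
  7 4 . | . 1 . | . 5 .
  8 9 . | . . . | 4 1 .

Step 1. [r3c4∈{3}] r3c4 is down to just 3, so r3c4=3.
Step 2. [r4c5∈{3}] r4c5's peers cover all but 3. So r4c5=3.
Step 3. [r7c1∈{2}] r7c1's peers cover all but 2 ⇒ r7c1=2.
Step 4. [r9c5∈{2,5,6}] r9c5 is the only open cell in col 5 admitting 2 ⇒ r9c5=2.
Step 5. [r6c6∈{7,9}] 7 has one home in box 5: r6c6. So r6c6=7.
Step 6. [r9c9∈{6}] r9c9 is down to just 6. So r9c9=6.
Step 7. [r7c9∈{9}] r7c9 has the single candidate 9. So r7c9=9.
Step 8. [r7c6∈{3}] r7c6 has the single candidate 3 ⇒ r7c6=3.
Step 9. [r2c3∈{7,8}] 8 has one home in col 3: r2c3, so r2c3=8.
Step 10. [r8c4∈{6,9}] col 4 places 9 nowhere but r8c4, so r8c4=9.
Step 11. [r7c4∈{6,7}] r7c4 is the only open cell in col 4 admitting 6, so r7c4=6.
Step 12. [r2c5∈{5,9}] r2c5 is the only open cell in col 5 admitting 5. So r2c5=5.
Step 13. [r8c7∈{3}] only 3 remains possible at r8c7 ⇒ r8c7=3.
Step 14. [r5c1∈{4}] r5c1 is down to just 4, so r5c1=4.
Step 15. [r1c6∈{2}] r1c6 is down to just 2 ⇒ r1c6=2.
Step 16. [r1c8∈{3}] only 3 remains possible at r1c8, so r1c8=3.
Step 17. [r8c3∈{6}] r8c3 has the single candidate 6 ⇒ r8c3=6.
Step 18. [r9c3∈{3}] r9c3 is down to just 3, so r9c3=3.
Step 19. [r3c8∈{8}] r3c8 has the single candidate 8. So r3c8=8.
Step 20. [r9c6∈{5}] nothing but 5 survives at r9c6. So r9c6=5.
Step 21. [r6c9∈{5}] r6c9's peers cover all but 5, so r6c9=5.
Step 22. [r4c7∈{1}] r4c7's peers cover all but 1, so r4c7=1.
Step 23. [r2c6∈{9}] r2c6 has the single candidate 9. So r2c6=9.
Step 24. [r5c5∈{6}] r5c5's peers cover all but 6. So r5c5=6.
Step 25. [r4c3∈{7}] r4c3's peers cover all but 7 ⇒ r4c3=7.
Step 26. [r6c2∈{3}] only 3 remains possible at r6c2. So r6c2=3.
Step 27. [r8c6∈{8}] r8c6's peers cover all but 8. So r8c6=8.
Step 28. [r7c5∈{4}] r7c5's peers cover all but 4, so r7c5=4.
Step 29. [r6c5∈{9}] nothing but 9 survives at r6c5 ⇒ r6c5=9.
Step 30. [r9c4∈{7}] r9c4's peers cover all but 7. So r9c4=7.
Step 31. [r2c2∈{7}] only 7 remains possible at r2c2. So r2c2=7.
Step 32. [r5c8∈{2}] nothing but 2 survives at r5c8 ⇒ r5c8=2.
Step 33. [r8c9∈{2}] r8c9 has the single candidate 2, so r8c9=2.
Step 34. [r7c8∈{7}] r7c8 is down to just 7, so r7c8=7.
Step 35. [r5c2∈{8}] only 8 remains possible at r5c2. So r5c2=8.

Answer: 6 5 1 4 8 2 9 3 7 / 3 7 8 1 5 9 2 6 4 / 9 2 4 3 7 6 5 8 1 / 5 6 7 2 3 4 1 9 8 / 4 8 9 5 6 1 7 2 3 / 1 3 2 8 9 7 6 4 5 / 2 1 5 6 4 3 8 7 9 / 7 4 6 9 1 8 3 5 2 / 8 9 3 7 2 5 4 1 6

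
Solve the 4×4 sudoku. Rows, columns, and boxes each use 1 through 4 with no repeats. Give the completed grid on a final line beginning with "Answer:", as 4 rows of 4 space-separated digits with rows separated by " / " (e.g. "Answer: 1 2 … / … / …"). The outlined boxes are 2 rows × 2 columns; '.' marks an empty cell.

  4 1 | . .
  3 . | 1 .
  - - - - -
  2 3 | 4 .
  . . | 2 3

Step 1. [r2c4∈{2,4}] r2c4 is the only open cell in row 2 admitting 4 ⇒ r2c4=4.
Step 2. [r4c1∈{1}] r4c1 has the single candidate 1, so r4c1=1.
Step 3. [r4c2∈{4}] r4c2's peers cover all but 4, so r4c2=4.
Step 4. [r1c4∈{2}] nothing but 2 survives at r1c4, so r1c4=2.
Step 5. [r2c2∈{2}] r2c2 is down to just 2, so r2c2=2.
Step 6. [r1c3∈{3}] r1c3's peers cover all but 3. So r1c3=3.
Step 7. [r3c4∈{1}] nothing but 1 survives at r3c4, so r3c4=1.

Answer: 4 1 3 2 / 3 2 1 4 / 2 3 4 1 / 1 4 2 3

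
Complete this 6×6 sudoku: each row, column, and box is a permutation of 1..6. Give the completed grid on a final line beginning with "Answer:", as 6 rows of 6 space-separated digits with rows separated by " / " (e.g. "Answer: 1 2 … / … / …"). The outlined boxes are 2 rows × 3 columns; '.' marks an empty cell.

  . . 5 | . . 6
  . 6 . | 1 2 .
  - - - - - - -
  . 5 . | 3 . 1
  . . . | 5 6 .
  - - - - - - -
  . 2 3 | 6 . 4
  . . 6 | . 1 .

Step 1. [r2c3∈{4}] only 4 remains possible at r2c3. So r2c3=4.
Step 2. [r1c5∈{3,4}] r1c5 is the only open cell in col 5 admitting 3, so r1c5=3.
Step 3. [r3c3∈{2}] only 2 remains possible at r3c3 ⇒ r3c3=2.
Step 4. [r4c2∈{1,3,4}] col 2 places 3 nowhere but r4c2 ⇒ r4c2=3.
Step 5. [r5c1∈{1,5}] in row 5, 1 fits only at r5c1, so r5c1=1.
Step 6. [r4c1∈{4}] r4c1 is down to just 4 ⇒ r4c1=4.
Step 7. [r6c6∈{2,3,5}] row 6 places 3 nowhere but r6c6 ⇒ r6c6=3.
Step 8. [r1c4∈{4}] r1c4 is down to just 4 ⇒ r1c4=4.
Step 9. [r5c5∈{5}] nothing but 5 survives at r5c5, so r5c5=5.
Step 10. [r3c5∈{4}] r3c5 has the single candidate 4 ⇒ r3c5=4.
Step 11. [r1c2∈{1}] only 1 remains possible at r1c2. So r1c2=1.
Step 12. [r2c1∈{3}] only 3 remains possible at r2c1. So r2c1=3.
Step 13. [r1c1∈{2}] nothing but 2 survives at r1c1. So r1c1=2.
Step 14. [r3c1∈{6}] r3c1's peers cover all but 6 ⇒ r3c1=6.
Step 15. [r4c3∈{1}] nothing but 1 survives at r4c3 ⇒ r4c3=1.
Step 16. [r4c6∈{2}] r4c6's peers cover all but 2, so r4c6=2.
Step 17. [r6c4∈{2}] r6c4's peers cover all but 2, so r6c4=2.
Step 18. [r6c1∈{5}] only 5 remains possible at r6c1, so r6c1=5.
Step 19. [r2c6∈{5}] nothing but 5 survives at r2c6 ⇒ r2c6=5.
Step 20. [r6c2∈{4}] r6c2 is down to just 4, so r6c2=4.

Answer: 2 1 5 4 3 6 / 3 6 4 1 2 5 / 6 5 2 3 4 1 / 4 3 1 5 6 2 / 1 2 3 6 5 4 / 5 4 6 2 1 3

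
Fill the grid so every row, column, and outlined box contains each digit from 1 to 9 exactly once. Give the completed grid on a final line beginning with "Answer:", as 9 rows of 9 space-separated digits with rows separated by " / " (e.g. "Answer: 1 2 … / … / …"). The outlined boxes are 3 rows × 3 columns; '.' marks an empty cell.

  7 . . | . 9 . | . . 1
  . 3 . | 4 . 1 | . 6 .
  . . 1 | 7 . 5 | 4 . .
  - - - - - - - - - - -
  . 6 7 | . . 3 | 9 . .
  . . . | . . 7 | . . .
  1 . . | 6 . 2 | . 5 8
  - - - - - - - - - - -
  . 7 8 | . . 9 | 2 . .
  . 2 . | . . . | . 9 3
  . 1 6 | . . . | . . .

Step 1. [r6c5∈{4}] r6c5 has the single candidate 4 ⇒ r6c5=4.
Step 2. [r5c4∈{1,5,8,9}] r5c4 is the only open cell in col 4 admitting 9 ⇒ r5c4=9.
Step 3. [r9c8∈{4,7,8}] r9c8 is the only open cell in col 8 admitting 7. So r9c8=7.
Step 4. [r9c1∈{3,4,5,9}] in row 9, 9 fits only at r9c1, so r9c1=9.
Step 5. [r7c1∈{3,4,5}] r7c1 is the only open cell in box 7 admitting 3, so r7c1=3.
Step 6. [r8c5∈{1,5,6,7,8}] r8c5 is the only open cell in row 8 admitting 7, so r8c5=7.
Step 7. [r2c9∈{2,5,7,9}] in col 9, 7 fits only at r2c9, so r2c9=7.
Step 8. [r2c3∈{2,5,9}] in row 2, 9 fits only at r2c3, so r2c3=9.
Step 9. [r3c2∈{8}] r3c2 is down to just 8 ⇒ r3c2=8.
Step 10. [r1c8∈{2,3,8}] across col 8, 8 lands solely at r1c8, so r1c8=8.
Step 11. [r2c5∈{2,8}] 8 has one home in row 2: r2c5 ⇒ r2c5=8.
Step 12. [r2c1∈{2,5}] in row 2, 2 fits only at r2c1 ⇒ r2c1=2.
Step 13. [r5c3∈{2,3,4,5}] r5c3 is the only open cell in col 3 admitting 2. So r5c3=2.
Step 14. [r4c4∈{1,5,8}] r4c4 is the only open cell in box 5 admitting 8 ⇒ r4c4=8.
Step 15. [r1c4∈{2,3}] across row 1, 2 lands solely at r1c4 ⇒ r1c4=2.
Step 16. [r1c7∈{3,5}] in row 1, 3 fits only at r1c7. So r1c7=3.
Step 17. [r2c7∈{5}] r2c7 has the single candidate 5. So r2c7=5.
Step 18. [r3c5∈{3,6}] in row 3, 3 fits only at r3c5. So r3c5=3.
Step 19. [r7c5∈{1,5,6}] r7c5 is the only open cell in col 5 admitting 6 ⇒ r7c5=6.
Step 20. [r8c7∈{1,6,8}] 6 has one home in row 8: r8c7 ⇒ r8c7=6.
Step 21. [r7c8∈{1,4}] in box 9, 1 fits only at r7c8. So r7c8=1.
Step 22. [r7c4∈{5}] r7c4 is down to just 5, so r7c4=5.
Step 23. [r7c9∈{4}] nothing but 4 survives at r7c9 ⇒ r7c9=4.
Step 24. [r5c1∈{4,5,8}] row 5 places 8 nowhere but r5c1 ⇒ r5c1=8.
Step 25. [r4c5∈{1,5}] r4c5 is the only open cell in row 4 admitting 1, so r4c5=1.
Step 26. [r4c1∈{4,5}] 5 has one home in row 4: r4c1. So r4c1=5.
Step 27. [r3c8∈{2}] r3c8 is down to just 2. So r3c8=2.
Step 28. [r8c6∈{4,8}] 8 has one home in row 8: r8c6, so r8c6=8.
Step 29. [r5c2∈{4}] nothing but 4 survives at r5c2 ⇒ r5c2=4.
Step 30. [r8c3∈{4,5}] row 8 places 5 nowhere but r8c3. So r8c3=5.
Step 31. [r5c5∈{5}] r5c5 has the single candidate 5. So r5c5=5.
Step 32. [r9c6∈{4}] only 4 remains possible at r9c6. So r9c6=4.
Step 33. [r9c7∈{8}] r9c7 is down to just 8. So r9c7=8.
Step 34. [r4c8∈{4}] r4c8 has the single candidate 4 ⇒ r4c8=4.
Step 35. [r8c4∈{1}] nothing but 1 survives at r8c4. So r8c4=1.
Step 36. [r9c9∈{5}] r9c9's peers cover all but 5, so r9c9=5.
Step 37. [r4c9∈{2}] nothing but 2 survives at r4c9. So r4c9=2.
Step 38. [r5c8∈{3}] only 3 remains possible at r5c8 ⇒ r5c8=3.
Step 39. [r3c1∈{6}] r3c1 has the single candidate 6. So r3c1=6.
Step 40. [r9c5∈{2}] r9c5's peers cover all but 2 ⇒ r9c5=2.
Step 41. [r3c9∈{9}] only 9 remains possible at r3c9 ⇒ r3c9=9.
Step 42. [r5c9∈{6}] r5c9 has the single candidate 6, so r5c9=6.
Step 43. [r1c2∈{5}] r1c2's peers cover all but 5 ⇒ r1c2=5.
Step 44. [r9c4∈{3}] only 3 remains possible at r9c4. So r9c4=3.
Step 45. [r6c2∈{9}] r6c2 has the single candidate 9, so r6c2=9.
Step 46. [r8c1∈{4}] r8c1 is down to just 4 ⇒ r8c1=4.
Step 47. [r1c3∈{4}] nothing but 4 survives at r1c3, so r1c3=4.
Step 48. [r1c6∈{6}] r1c6's peers cover all but 6, so r1c6=6.
Step 49. [r5c7∈{1}] nothing but 1 survives at r5c7 ⇒ r5c7=1.
Step 50. [r6c3∈{3}] r6c3's peers cover all but 3. So r6c3=3.
Step 51. [r6c7∈{7}] nothing but 7 survives at r6c7. So r6c7=7.

Answer: 7 5 4 2 9 6 3 8 1 / 2 3 9 4 8 1 5 6 7 / 6 8 1 7 3 5 4 2 9 / 5 6 7 8 1 3 9 4 2 / 8 4 2 9 5 7 1 3 6 / 1 9 3 6 4 2 7 5 8 / 3 7 8 5 6 9 2 1 4 / 4 2 5 1 7 8 6 9 3 / 9 1 6 3 2 4 8 7 5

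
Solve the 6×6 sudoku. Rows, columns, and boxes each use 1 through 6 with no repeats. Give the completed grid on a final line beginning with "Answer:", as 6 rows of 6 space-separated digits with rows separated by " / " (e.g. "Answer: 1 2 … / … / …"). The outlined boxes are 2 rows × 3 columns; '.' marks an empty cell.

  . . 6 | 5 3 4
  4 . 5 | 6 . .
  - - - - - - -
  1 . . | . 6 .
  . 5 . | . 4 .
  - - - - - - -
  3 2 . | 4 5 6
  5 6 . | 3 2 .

Step 1. [r3c4∈{2}] only 2 remains possible at r3c4. So r3c4=2.
Step 2. [r6c6∈{1}] r6c6's peers cover all but 1, so r6c6=1.
Step 3. [r4c6∈{3}] nothing but 3 survives at r4c6. So r4c6=3.
Step 4. [r2c2∈{1,3}] 3 has one home in row 2: r2c2 ⇒ r2c2=3.
Step 5. [r3c3∈{3,4}] r3c3 is the only open cell in row 3 admitting 3 ⇒ r3c3=3.
Step 6. [r1c1∈{2}] r1c1's peers cover all but 2 ⇒ r1c1=2.
Step 7. [r6c3∈{4}] nothing but 4 survives at r6c3. So r6c3=4.
Step 8. [r3c6∈{5}] nothing but 5 survives at r3c6, so r3c6=5.
Step 9. [r4c1∈{6}] only 6 remains possible at r4c1 ⇒ r4c1=6.
Step 10. [r2c6∈{2}] r2c6 has the single candidate 2. So r2c6=2.
Step 11. [r4c4∈{1}] nothing but 1 survives at r4c4 ⇒ r4c4=1.
Step 12. [r4c3∈{2}] r4c3 is down to just 2 ⇒ r4c3=2.
Step 13. [r1c2∈{1}] only 1 remains possible at r1c2, so r1c2=1.
Step 14. [r3c2∈{4}] r3c2 is down to just 4 ⇒ r3c2=4.
Step 15. [r5c3∈{1}] only 1 remains possible at r5c3. So r5c3=1.
Step 16. [r2c5∈{1}] r2c5's peers cover all but 1 ⇒ r2c5=1.

Answer: 2 1 6 5 3 4 / 4 3 5 6 1 2 / 1 4 3 2 6 5 / 6 5 2 1 4 3 / 3 2 1 4 5 6 / 5 6 4 3 2 1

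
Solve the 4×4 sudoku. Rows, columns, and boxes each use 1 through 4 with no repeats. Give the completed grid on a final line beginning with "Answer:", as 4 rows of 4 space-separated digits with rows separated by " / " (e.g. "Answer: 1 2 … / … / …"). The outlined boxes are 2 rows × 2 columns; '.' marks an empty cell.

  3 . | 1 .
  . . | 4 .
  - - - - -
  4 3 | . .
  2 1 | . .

Step 1. [r1c4∈{2}] r1c4 has the single candidate 2, so r1c4=2.
Step 2. [r2c4∈{3}] nothing but 3 survives at r2c4 ⇒ r2c4=3.
Step 3. [r2c2∈{2}] only 2 remains possible at r2c2, so r2c2=2.
Step 4. [r2c1∈{1}] r2c1's peers cover all but 1, so r2c1=1.
Step 5. [r1c2∈{4}] r1c2 has the single candidate 4 ⇒ r1c2=4.
Step 6. [r4c4∈{4}] r4c4 is down to just 4, so r4c4=4.
Step 7. [r4c3∈{3}] nothing but 3 survives at r4c3, so r4c3=3.
Step 8. [r3c4∈{1}] nothing but 1 survives at r3c4 ⇒ r3c4=1.
Step 9. [r3c3∈{2}] nothing but 2 survives at r3c3, so r3c3=2.

Answer: 3 4 1 2 / 1 2 4 3 / 4 3 2 1 / 2 1 3 4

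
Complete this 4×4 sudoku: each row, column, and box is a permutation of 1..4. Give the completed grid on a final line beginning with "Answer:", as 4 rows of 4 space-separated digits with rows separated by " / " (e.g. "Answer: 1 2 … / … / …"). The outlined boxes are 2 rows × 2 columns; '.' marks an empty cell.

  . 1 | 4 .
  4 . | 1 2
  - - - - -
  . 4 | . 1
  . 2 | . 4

Step 1. [r3c1∈{3}] r3c1 has the single candidate 3. So r3c1=3.
Step 2. [r4c3∈{3}] r4c3 is down to just 3 ⇒ r4c3=3.
Step 3. [r3c3∈{2}] r3c3 is down to just 2. So r3c3=2.
Step 4. [r1c1∈{2}] r1c1 is down to just 2. So r1c1=2.
Step 5. [r1c4∈{3}] r1c4's peers cover all but 3, so r1c4=3.
Step 6. [r2c2∈{3}] r2c2 has the single candidate 3 ⇒ r2c2=3.
Step 7. [r4c1∈{1}] nothing but 1 survives at r4c1. So r4c1=1.

Answer: 2 1 4 3 / 4 3 1 2 / 3 4 2 1 / 1 2 3 4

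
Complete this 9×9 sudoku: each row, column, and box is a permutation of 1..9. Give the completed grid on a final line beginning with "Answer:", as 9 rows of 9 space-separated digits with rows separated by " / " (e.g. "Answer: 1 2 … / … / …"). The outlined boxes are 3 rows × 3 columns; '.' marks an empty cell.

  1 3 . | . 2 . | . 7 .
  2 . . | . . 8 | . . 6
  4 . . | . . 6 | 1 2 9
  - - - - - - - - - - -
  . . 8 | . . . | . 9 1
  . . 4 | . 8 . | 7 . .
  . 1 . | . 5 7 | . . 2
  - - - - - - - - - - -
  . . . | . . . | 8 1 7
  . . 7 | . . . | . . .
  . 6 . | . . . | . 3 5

Step 1. [r8c9∈{4}] r8c9's peers cover all but 4, so r8c9=4.
Step 2. [r7c2∈{2,4,5,9}] r7c2 is the only open cell in col 2 admitting 4 ⇒ r7c2=4.
Step 3. [r3c3∈{5}] r3c3 has the single candidate 5 ⇒ r3c3=5.
Step 4. [r2c3∈{9}] r2c3 is down to just 9 ⇒ r2c3=9.
Step 5. [r2c7∈{3,4,5}] 3 has one home in box 3: r2c7, so r2c7=3.
Step 6. [r8c8∈{6}] only 6 remains possible at r8c8, so r8c8=6.
Step 7. [r4c1∈{3,5,6,7}] r4c1 is the only open cell in col 1 admitting 7 ⇒ r4c1=7.
Step 8. [r9c3∈{1,2}] 1 has one home in col 3: r9c3. So r9c3=1.
Step 9. [r7c3∈{2,3}] col 3 places 2 nowhere but r7c3, so r7c3=2.
Step 10. [r6c3∈{3,6}] across col 3, 3 lands solely at r6c3. So r6c3=3.
Step 11. [r5c8∈{5}] only 5 remains possible at r5c8 ⇒ r5c8=5.
Step 12. [r2c4∈{1,4,5,7}] row 2 places 5 nowhere but r2c4. So r2c4=5.
Step 13. [r2c5∈{1,4,7}] across row 2, 1 lands solely at r2c5. So r2c5=1.
Step 14. [r5c9∈{3}] r5c9 has the single candidate 3 ⇒ r5c9=3.
Step 15. [r3c2∈{7,8}] in row 3, 8 fits only at r3c2. So r3c2=8.
Step 16. [r4c2∈{2,5}] 5 has one home in row 4: r4c2, so r4c2=5.
Step 17. [r8c2∈{9}] nothing but 9 survives at r8c2. So r8c2=9.
Step 18. [r8c5∈{3}] r8c5 has the single candidate 3. So r8c5=3.
Step 19. [r9c7∈{2,9}] r9c7 is the only open cell in col 7 admitting 9. So r9c7=9.
Step 20. [r7c5∈{6,9}] in col 5, 9 fits only at r7c5, so r7c5=9.
Step 21. [r4c5∈{4,6}] in col 5, 6 fits only at r4c5, so r4c5=6.
Step 22. [r4c7∈{4}] only 4 remains possible at r4c7 ⇒ r4c7=4.
Step 23. [r6c4∈{4,9}] across row 6, 4 lands solely at r6c4, so r6c4=4.
Step 24. [r3c5∈{7}] r3c5 is down to just 7 ⇒ r3c5=7.
Step 25. [r9c4∈{2,7,8}] row 9 places 7 nowhere but r9c4, so r9c4=7.
Step 26. [r9c6∈{2,4}] row 9 places 2 nowhere but r9c6 ⇒ r9c6=2.
Step 27. [r4c4∈{2,3}] row 4 places 2 nowhere but r4c4. So r4c4=2.
Step 28. [r1c4∈{9}] nothing but 9 survives at r1c4 ⇒ r1c4=9.
Step 29. [r8c4∈{1,8}] col 4 places 8 nowhere but r8c4. So r8c4=8.
Step 30. [r8c6∈{1,5}] in row 8, 1 fits only at r8c6, so r8c6=1.
Step 31. [r5c1∈{6,9}] in row 5, 6 fits only at r5c1. So r5c1=6.
Step 32. [r7c1∈{3,5}] r7c1 is the only open cell in row 7 admitting 3. So r7c1=3.
Step 33. [r6c7∈{6}] r6c7 is down to just 6. So r6c7=6.
Step 34. [r2c2∈{7}] nothing but 7 survives at r2c2, so r2c2=7.
Step 35. [r1c3∈{6}] r1c3 is down to just 6, so r1c3=6.
Step 36. [r8c7∈{2}] r8c7 is down to just 2, so r8c7=2.
Step 37. [r5c2∈{2}] nothing but 2 survives at r5c2, so r5c2=2.
Step 38. [r4c6∈{3}] r4c6 has the single candidate 3, so r4c6=3.
Step 39. [r9c1∈{8}] only 8 remains possible at r9c1, so r9c1=8.
Step 40. [r3c4∈{3}] only 3 remains possible at r3c4 ⇒ r3c4=3.
Step 41. [r1c7∈{5}] r1c7's peers cover all but 5. So r1c7=5.
Step 42. [r9c5∈{4}] nothing but 4 survives at r9c5, so r9c5=4.
Step 43. [r7c6∈{5}] nothing but 5 survives at r7c6. So r7c6=5.
Step 44. [r1c6∈{4}] only 4 remains possible at r1c6 ⇒ r1c6=4.
Step 45. [r6c1∈{9}] r6c1 is down to just 9, so r6c1=9.
Step 46. [r7c4∈{6}] r7c4 has the single candidate 6, so r7c4=6.
Step 47. [r6c8∈{8}] r6c8 is down to just 8. So r6c8=8.
Step 48. [r1c9∈{8}] r1c9 is down to just 8. So r1c9=8.
Step 49. [r8c1∈{5}] r8c1 is down to just 5. So r8c1=5.
Step 50. [r2c8∈{4}] nothing but 4 survives at r2c8 ⇒ r2c8=4.
Step 51. [r5c6∈{9}] r5c6's peers cover all but 9, so r5c6=9.
Step 52. [r5c4∈{1}] r5c4's peers cover all but 1. So r5c4=1.

Answer: 1 3 6 9 2 4 5 7 8 / 2 7 9 5 1 8 3 4 6 / 4 8 5 3 7 6 1 2 9 / 7 5 8 2 6 3 4 9 1 / 6 2 4 1 8 9 7 5 3 / 9 1 3 4 5 7 6 8 2 / 3 4 2 6 9 5 8 1 7 / 5 9 7 8 3 1 2 6 4 / 8 6 1 7 4 2 9 3 5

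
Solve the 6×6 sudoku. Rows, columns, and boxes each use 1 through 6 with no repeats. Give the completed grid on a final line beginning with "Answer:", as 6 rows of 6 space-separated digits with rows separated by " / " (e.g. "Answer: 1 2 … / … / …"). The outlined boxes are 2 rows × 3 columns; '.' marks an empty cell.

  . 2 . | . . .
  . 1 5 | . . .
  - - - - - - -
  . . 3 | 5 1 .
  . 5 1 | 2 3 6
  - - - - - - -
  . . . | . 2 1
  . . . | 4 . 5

Step 1. [r6c5∈{6}] only 6 remains possible at r6c5. So r6c5=6.
Step 2. [r4c1∈{4}] nothing but 4 survives at r4c1 ⇒ r4c1=4.
Step 3. [r1c3∈{4,6}] 4 has one home in box 1: r1c3. So r1c3=4.
Step 4. [r1c6∈{3}] r1c6's peers cover all but 3, so r1c6=3.
Step 5. [r1c1∈{6}] only 6 remains possible at r1c1, so r1c1=6.
Step 6. [r6c2∈{3}] r6c2's peers cover all but 3 ⇒ r6c2=3.
Step 7. [r3c6∈{4}] r3c6's peers cover all but 4. So r3c6=4.
Step 8. [r3c1∈{2}] only 2 remains possible at r3c1. So r3c1=2.
Step 9. [r3c2∈{6}] r3c2 is down to just 6. So r3c2=6.
Step 10. [r2c5∈{4}] nothing but 4 survives at r2c5 ⇒ r2c5=4.
Step 11. [r5c4∈{3}] r5c4 is down to just 3. So r5c4=3.
Step 12. [r2c6∈{2}] r2c6 has the single candidate 2 ⇒ r2c6=2.
Step 13. [r6c1∈{1}] r6c1 is down to just 1 ⇒ r6c1=1.
Step 14. [r2c4∈{6}] r2c4's peers cover all but 6. So r2c4=6.
Step 15. [r1c5∈{5}] only 5 remains possible at r1c5, so r1c5=5.
Step 16. [r6c3∈{2}] r6c3's peers cover all but 2, so r6c3=2.
Step 17. [r2c1∈{3}] r2c1's peers cover all but 3 ⇒ r2c1=3.
Step 18. [r1c4∈{1}] only 1 remains possible at r1c4, so r1c4=1.
Step 19. [r5c3∈{6}] nothing but 6 survives at r5c3. So r5c3=6.
Step 20. [r5c1∈{5}] only 5 remains possible at r5c1. So r5c1=5.
Step 21. [r5c2∈{4}] only 4 remains possible at r5c2. So r5c2=4.

Answer: 6 2 4 1 5 3 / 3 1 5 6 4 2 / 2 6 3 5 1 4 / 4 5 1 2 3 6 / 5 4 6 3 2 1 / 1 3 2 4 6 5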